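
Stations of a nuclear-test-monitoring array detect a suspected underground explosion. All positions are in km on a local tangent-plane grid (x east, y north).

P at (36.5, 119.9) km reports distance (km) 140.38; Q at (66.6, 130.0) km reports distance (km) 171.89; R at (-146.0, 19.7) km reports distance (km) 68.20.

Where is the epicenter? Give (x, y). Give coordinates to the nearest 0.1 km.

Circle about each station: (x − 36.5)² + (y − 119.9)² = 140.38²; (x − 66.6)² + (y − 130.0)² = 171.89²; (x + 146.0)² + (y − 19.7)² = 68.20².
Subtracting the P equation from the Q and R equations removes the quadratic terms:
60.2 x + 20.2 y = -4212.33
-365.0 x − 200.4 y = 21051.13
Solving the 2×2 system: x ≈ -89.3, y ≈ 57.6 km.

x ≈ -89.3 km, y ≈ 57.6 km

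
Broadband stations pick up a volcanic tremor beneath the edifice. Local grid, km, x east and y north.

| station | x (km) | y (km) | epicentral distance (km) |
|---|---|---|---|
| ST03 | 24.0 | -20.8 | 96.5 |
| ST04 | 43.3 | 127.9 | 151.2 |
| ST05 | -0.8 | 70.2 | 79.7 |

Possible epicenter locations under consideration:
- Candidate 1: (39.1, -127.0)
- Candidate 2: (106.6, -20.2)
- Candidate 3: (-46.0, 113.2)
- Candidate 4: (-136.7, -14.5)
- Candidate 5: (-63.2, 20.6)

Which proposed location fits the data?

For each candidate, compare |candidate − station| to the reported distance:
Candidate 1: residuals ST03 10.8, ST04 103.7, ST05 121.5 → max 121.5 km
Candidate 2: residuals ST03 13.9, ST04 9.9, ST05 60.7 → max 60.7 km
Candidate 3: residuals ST03 54.7, ST04 60.7, ST05 17.3 → max 60.7 km
Candidate 4: residuals ST03 64.3, ST04 78.3, ST05 80.4 → max 80.4 km
Candidate 5: residuals ST03 0.0, ST04 0.0, ST05 0.0 → max 0.0 km
Only Candidate 5 has all residuals ≈ 0.

Candidate 5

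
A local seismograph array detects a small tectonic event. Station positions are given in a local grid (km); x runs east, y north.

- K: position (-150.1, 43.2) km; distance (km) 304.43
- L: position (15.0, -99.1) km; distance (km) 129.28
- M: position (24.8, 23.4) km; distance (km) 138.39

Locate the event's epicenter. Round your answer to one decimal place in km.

Circle about each station: (x + 150.1)² + (y − 43.2)² = 304.43²; (x − 15.0)² + (y + 99.1)² = 129.28²; (x − 24.8)² + (y − 23.4)² = 138.39².
Subtracting the K equation from the L and M equations removes the quadratic terms:
330.2 x − 284.6 y = 61613.87
349.8 x − 39.6 y = 50292.18
Solving the 2×2 system: x ≈ 137.3, y ≈ -57.2 km.

x ≈ 137.3 km, y ≈ -57.2 km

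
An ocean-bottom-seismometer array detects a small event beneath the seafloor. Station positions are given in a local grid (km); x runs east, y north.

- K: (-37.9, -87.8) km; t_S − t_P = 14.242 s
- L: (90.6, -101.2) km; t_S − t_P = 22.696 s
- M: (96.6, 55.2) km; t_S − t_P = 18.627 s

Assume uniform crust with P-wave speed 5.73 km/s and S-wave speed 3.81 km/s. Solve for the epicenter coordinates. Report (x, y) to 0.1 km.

x ≈ -115.2 km, y ≈ 54.5 km

Distance from S−P lag: d = Δt · v_P v_S / (v_P − v_S) = Δt · (5.73·3.81)/(5.73−3.81) ≈ 11.3705·Δt.
So d_K = 161.94, d_L = 258.06, d_M = 211.80 km.
Circle about each station: (x + 37.9)² + (y + 87.8)² = 161.94²; (x − 90.6)² + (y + 101.2)² = 258.06²; (x − 96.6)² + (y − 55.2)² = 211.80².
Subtracting the K equation from the L and M equations removes the quadratic terms:
257.0 x − 26.8 y = -31065.85
269.0 x + 286.0 y = -15401.33
Solving the 2×2 system: x ≈ -115.2, y ≈ 54.5 km.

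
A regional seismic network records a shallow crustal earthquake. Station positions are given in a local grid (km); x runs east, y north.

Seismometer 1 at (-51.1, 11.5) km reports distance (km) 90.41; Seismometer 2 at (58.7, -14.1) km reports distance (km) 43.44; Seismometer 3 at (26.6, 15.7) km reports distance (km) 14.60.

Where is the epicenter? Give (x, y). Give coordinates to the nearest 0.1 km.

38.4 km east, 24.3 km north

Circle about each station: (x + 51.1)² + (y − 11.5)² = 90.41²; (x − 58.7)² + (y + 14.1)² = 43.44²; (x − 26.6)² + (y − 15.7)² = 14.60².
Subtracting pairs of circle equations eliminates x²+y² and gives linear equations (the radical axes):
219.6 x − 51.2 y = 7187.97
155.4 x + 8.4 y = 6171.40
Solving the 2×2 system: x ≈ 38.4, y ≈ 24.3 km.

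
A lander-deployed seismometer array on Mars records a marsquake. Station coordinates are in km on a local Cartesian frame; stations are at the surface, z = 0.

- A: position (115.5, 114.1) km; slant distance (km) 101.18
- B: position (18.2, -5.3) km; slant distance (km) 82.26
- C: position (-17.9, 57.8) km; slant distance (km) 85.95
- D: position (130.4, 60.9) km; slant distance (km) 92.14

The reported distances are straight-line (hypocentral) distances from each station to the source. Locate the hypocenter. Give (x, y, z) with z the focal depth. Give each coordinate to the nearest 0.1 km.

Each station gives a sphere (x−x_i)² + (y−y_i)² + z² = d_i² (stations at z=0).
Subtracting the A sphere from B and C: z² cancels, leaving linear equations in x and y:
-194.6 x − 238.8 y = -22529.05
-266.8 x − 112.6 y = -19847.82
Solving: x ≈ 52.701, y ≈ 51.396 km (keep extra digits for the depth step; rounded: 52.7, 51.4).
Then from the A sphere: z² = 101.18² − (x − 115.5)² − (y − 114.1)² with x = 52.701, y = 51.396, so z ≈ 48.599 ≈ 48.6 km.

x ≈ 52.7 km, y ≈ 51.4 km, depth ≈ 48.6 km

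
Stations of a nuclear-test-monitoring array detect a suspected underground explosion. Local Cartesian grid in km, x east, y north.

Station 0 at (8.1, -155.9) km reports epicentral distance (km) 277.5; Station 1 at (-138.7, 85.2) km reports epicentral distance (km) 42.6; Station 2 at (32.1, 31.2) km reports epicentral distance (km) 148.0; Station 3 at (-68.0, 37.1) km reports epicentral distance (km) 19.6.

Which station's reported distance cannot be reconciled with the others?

Station 3

Solve using three stations at a time. Using Station 0, Station 1, Station 2 (subtract circle equations pairwise → linear system) gives (x, y) ≈ (-98.8, 100.2).
Distances from that point to each station vs reported:
  Station 0: calculated 277.5 vs reported 277.5 → residual 0.0 km
  Station 1: calculated 42.6 vs reported 42.6 → residual 0.0 km
  Station 2: calculated 148.0 vs reported 148.0 → residual 0.0 km
  Station 3: calculated 70.2 vs reported 19.6 → residual 50.6 km
Station 0, Station 1, Station 2 are mutually consistent (residuals ≈ 0); Station 3 is off by 50.6 km.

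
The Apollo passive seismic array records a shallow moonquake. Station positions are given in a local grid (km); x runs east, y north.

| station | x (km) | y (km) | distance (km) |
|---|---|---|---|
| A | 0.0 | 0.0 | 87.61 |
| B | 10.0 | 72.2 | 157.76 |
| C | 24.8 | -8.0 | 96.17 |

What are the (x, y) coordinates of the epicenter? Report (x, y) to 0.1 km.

Circle about each station: x² + y² = 87.61²; (x − 10.0)² + (y − 72.2)² = 157.76²; (x − 24.8)² + (y + 8.0)² = 96.17².
Subtracting pairs of circle equations eliminates x²+y² and gives linear equations (the radical axes):
20.0 x + 144.4 y = -11899.87
49.6 x − 16.0 y = -894.12
Solving the 2×2 system: x ≈ -42.7, y ≈ -76.5 km.
Check against A (with the unrounded x, y): √(x²+y²) = 87.61 ≈ 87.61 km. ✓

(-42.7, -76.5)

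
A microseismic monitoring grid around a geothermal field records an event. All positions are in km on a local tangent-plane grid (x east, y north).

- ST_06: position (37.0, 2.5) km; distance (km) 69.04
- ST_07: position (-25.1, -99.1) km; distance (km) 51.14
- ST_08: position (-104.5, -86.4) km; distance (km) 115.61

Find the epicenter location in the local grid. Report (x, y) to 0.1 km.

Circle about each station: (x − 37.0)² + (y − 2.5)² = 69.04²; (x + 25.1)² + (y + 99.1)² = 51.14²; (x + 104.5)² + (y + 86.4)² = 115.61².
Subtracting the ST_06 equation from the ST_07 and ST_08 equations removes the quadratic terms:
-124.2 x − 203.2 y = 11226.79
-283.0 x − 177.8 y = 8410.81
Solving the 2×2 system: x ≈ 8.1, y ≈ -60.2 km.

(8.1, -60.2)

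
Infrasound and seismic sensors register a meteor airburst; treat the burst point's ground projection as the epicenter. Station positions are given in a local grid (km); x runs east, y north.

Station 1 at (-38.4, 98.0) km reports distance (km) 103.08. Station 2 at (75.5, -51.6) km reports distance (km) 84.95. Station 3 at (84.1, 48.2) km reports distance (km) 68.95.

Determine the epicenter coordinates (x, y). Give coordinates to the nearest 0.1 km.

Circle about each station: (x + 38.4)² + (y − 98.0)² = 103.08²; (x − 75.5)² + (y + 51.6)² = 84.95²; (x − 84.1)² + (y − 48.2)² = 68.95².
Subtracting the Station 1 equation from the Station 2 and Station 3 equations removes the quadratic terms:
227.8 x − 299.2 y = 693.23
245.0 x − 99.6 y = 4188.87
Solving the 2×2 system: x ≈ 23.4, y ≈ 15.5 km.

23.4 km east, 15.5 km north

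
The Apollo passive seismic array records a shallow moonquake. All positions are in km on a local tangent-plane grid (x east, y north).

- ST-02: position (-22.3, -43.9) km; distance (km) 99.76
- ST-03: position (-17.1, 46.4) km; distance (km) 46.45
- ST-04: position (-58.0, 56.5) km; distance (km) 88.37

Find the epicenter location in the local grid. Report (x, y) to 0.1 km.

Circle about each station: (x + 22.3)² + (y + 43.9)² = 99.76²; (x + 17.1)² + (y − 46.4)² = 46.45²; (x + 58.0)² + (y − 56.5)² = 88.37².
Subtracting the ST-02 equation from the ST-03 and ST-04 equations removes the quadratic terms:
10.4 x + 180.6 y = 7815.33
-71.4 x + 200.8 y = 6274.55
Solving the 2×2 system: x ≈ 29.1, y ≈ 41.6 km.
Check against ST-02 (with the unrounded x, y): √((x + 22.3)²+(y + 43.9)²) = 99.76 ≈ 99.76 km. ✓

29.1 km east, 41.6 km north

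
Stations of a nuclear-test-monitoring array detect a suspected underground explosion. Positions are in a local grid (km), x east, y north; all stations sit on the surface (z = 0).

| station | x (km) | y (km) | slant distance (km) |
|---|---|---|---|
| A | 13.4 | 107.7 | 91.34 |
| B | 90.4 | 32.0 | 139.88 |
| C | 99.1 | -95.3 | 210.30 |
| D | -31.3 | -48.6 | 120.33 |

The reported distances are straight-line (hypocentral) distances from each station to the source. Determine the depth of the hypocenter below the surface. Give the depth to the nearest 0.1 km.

depth ≈ 58.7 km

Each station gives a sphere (x−x_i)² + (y−y_i)² + z² = d_i² (stations at z=0).
Subtracting the A sphere from B and C: z² cancels, leaving linear equations in x and y:
154.0 x − 151.4 y = -13806.11
171.4 x − 406.0 y = -28759.04
Solving: x ≈ -34.209, y ≈ 56.393 km (keep extra digits for the depth step; rounded: -34.2, 56.4).
Then from the A sphere: z² = 91.34² − (x − 13.4)² − (y − 107.7)² with x = -34.209, y = 56.393, so z ≈ 58.685 ≈ 58.7 km.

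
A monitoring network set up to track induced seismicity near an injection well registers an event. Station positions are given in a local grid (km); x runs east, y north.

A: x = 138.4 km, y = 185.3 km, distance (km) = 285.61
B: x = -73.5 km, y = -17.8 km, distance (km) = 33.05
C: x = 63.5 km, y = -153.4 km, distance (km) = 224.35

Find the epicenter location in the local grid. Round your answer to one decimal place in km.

Circle about each station: (x − 138.4)² + (y − 185.3)² = 285.61²; (x + 73.5)² + (y + 17.8)² = 33.05²; (x − 63.5)² + (y + 153.4)² = 224.35².
Subtracting the A equation from the B and C equations removes the quadratic terms:
-423.8 x − 406.2 y = 32709.21
-149.8 x − 677.4 y = 5313.31
Solving the 2×2 system: x ≈ -88.4, y ≈ 11.7 km.

-88.4 km east, 11.7 km north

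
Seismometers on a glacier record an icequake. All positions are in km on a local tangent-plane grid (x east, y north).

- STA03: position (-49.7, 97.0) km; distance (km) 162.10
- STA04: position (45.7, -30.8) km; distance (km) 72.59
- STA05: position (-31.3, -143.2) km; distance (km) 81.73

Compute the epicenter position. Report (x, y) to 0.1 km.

(-19.7, -62.3)

Circle about each station: (x + 49.7)² + (y − 97.0)² = 162.10²; (x − 45.7)² + (y + 30.8)² = 72.59²; (x + 31.3)² + (y + 143.2)² = 81.73².
Subtracting the STA03 equation from the STA04 and STA05 equations removes the quadratic terms:
190.8 x − 255.6 y = 12165.14
36.8 x − 480.4 y = 29203.46
Solving the 2×2 system: x ≈ -19.7, y ≈ -62.3 km.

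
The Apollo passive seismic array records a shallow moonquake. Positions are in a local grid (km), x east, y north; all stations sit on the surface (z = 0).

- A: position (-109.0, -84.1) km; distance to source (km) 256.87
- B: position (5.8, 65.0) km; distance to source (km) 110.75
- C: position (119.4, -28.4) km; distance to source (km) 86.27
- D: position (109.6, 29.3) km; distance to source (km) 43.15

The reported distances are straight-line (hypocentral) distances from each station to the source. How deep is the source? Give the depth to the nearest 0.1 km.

depth ≈ 39.0 km

Each station gives a sphere (x−x_i)² + (y−y_i)² + z² = d_i² (stations at z=0).
Subtracting the A sphere from B and C: z² cancels, leaving linear equations in x and y:
229.6 x + 298.2 y = 39021.46
456.8 x + 111.4 y = 54648.79
Solving: x ≈ 108.001, y ≈ 47.701 km (keep extra digits for the depth step; rounded: 108.0, 47.7).
Then from the A sphere: z² = 256.87² − (x + 109.0)² − (y + 84.1)² with x = 108.001, y = 47.701, so z ≈ 39.003 ≈ 39.0 km.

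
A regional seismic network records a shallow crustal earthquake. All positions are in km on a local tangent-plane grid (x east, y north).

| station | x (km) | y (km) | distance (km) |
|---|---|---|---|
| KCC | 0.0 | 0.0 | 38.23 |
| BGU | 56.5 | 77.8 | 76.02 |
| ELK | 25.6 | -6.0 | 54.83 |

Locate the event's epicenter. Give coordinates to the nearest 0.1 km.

(-7.9, 37.4)

Circle about each station: x² + y² = 38.23²; (x − 56.5)² + (y − 77.8)² = 76.02²; (x − 25.6)² + (y + 6.0)² = 54.83².
Subtracting the KCC equation from the BGU and ELK equations removes the quadratic terms:
113.0 x + 155.6 y = 4927.58
51.2 x − 12.0 y = -853.44
Solving the 2×2 system: x ≈ -7.9, y ≈ 37.4 km.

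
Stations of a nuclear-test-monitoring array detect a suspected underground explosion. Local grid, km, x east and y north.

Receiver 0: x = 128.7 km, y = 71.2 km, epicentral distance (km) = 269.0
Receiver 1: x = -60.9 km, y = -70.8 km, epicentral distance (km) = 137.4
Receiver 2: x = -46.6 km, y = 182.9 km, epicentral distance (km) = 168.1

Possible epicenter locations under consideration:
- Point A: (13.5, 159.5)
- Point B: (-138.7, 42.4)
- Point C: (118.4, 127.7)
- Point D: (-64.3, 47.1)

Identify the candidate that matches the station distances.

For each candidate, compare |candidate − station| to the reported distance:
Point A: residuals Receiver 0 123.9, Receiver 1 104.6, Receiver 2 103.6 → max 123.9 km
Point B: residuals Receiver 0 0.1, Receiver 1 0.0, Receiver 2 0.1 → max 0.1 km
Point C: residuals Receiver 0 211.6, Receiver 1 130.1, Receiver 2 5.9 → max 211.6 km
Point D: residuals Receiver 0 74.5, Receiver 1 19.5, Receiver 2 31.2 → max 74.5 km
Only Point B has all residuals ≈ 0.

Point B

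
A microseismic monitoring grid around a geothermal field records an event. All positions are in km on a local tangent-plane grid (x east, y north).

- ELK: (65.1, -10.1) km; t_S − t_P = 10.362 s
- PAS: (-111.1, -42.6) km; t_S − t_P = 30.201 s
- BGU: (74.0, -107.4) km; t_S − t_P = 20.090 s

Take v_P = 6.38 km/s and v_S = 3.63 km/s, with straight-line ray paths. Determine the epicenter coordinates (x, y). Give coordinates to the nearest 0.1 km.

Distance from S−P lag: d = Δt · v_P v_S / (v_P − v_S) = Δt · (6.38·3.63)/(6.38−3.63) ≈ 8.4216·Δt.
So d_ELK = 87.26, d_PAS = 254.34, d_BGU = 169.19 km.
Circle about each station: (x − 65.1)² + (y + 10.1)² = 87.26²; (x + 111.1)² + (y + 42.6)² = 254.34²; (x − 74.0)² + (y + 107.4)² = 169.19².
Subtracting pairs of circle equations eliminates x²+y² and gives linear equations (the radical axes):
-352.4 x − 65.0 y = -47256.58
17.8 x − 194.6 y = -8340.21
Solving the 2×2 system: x ≈ 124.1, y ≈ 54.2 km.

(124.1, 54.2)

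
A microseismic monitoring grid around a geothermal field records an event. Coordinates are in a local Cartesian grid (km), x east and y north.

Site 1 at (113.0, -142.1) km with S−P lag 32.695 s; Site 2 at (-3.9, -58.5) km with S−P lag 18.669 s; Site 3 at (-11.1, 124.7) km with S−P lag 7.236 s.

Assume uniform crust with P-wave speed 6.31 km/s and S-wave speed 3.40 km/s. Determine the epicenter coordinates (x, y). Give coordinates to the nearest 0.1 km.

Distance from S−P lag: d = Δt · v_P v_S / (v_P − v_S) = Δt · (6.31·3.40)/(6.31−3.40) ≈ 7.3725·Δt.
So d_Site 1 = 241.04, d_Site 2 = 137.64, d_Site 3 = 53.35 km.
Circle about each station: (x − 113.0)² + (y + 142.1)² = 241.04²; (x + 3.9)² + (y + 58.5)² = 137.64²; (x + 11.1)² + (y − 124.7)² = 53.35².
Subtracting the Site 1 equation from the Site 2 and Site 3 equations removes the quadratic terms:
-233.8 x + 167.2 y = 9631.56
-248.2 x + 533.6 y = 37965.95
Solving the 2×2 system: x ≈ 14.5, y ≈ 77.9 km.

14.5 km east, 77.9 km north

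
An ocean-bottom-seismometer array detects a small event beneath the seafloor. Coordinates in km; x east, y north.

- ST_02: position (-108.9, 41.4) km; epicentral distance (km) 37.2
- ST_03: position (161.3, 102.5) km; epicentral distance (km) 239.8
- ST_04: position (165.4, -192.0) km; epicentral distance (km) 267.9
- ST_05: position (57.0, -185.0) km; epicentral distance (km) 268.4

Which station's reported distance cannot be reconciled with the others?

Solve using three stations at a time. Using ST_02, ST_03, ST_05 (subtract circle equations pairwise → linear system) gives (x, y) ≈ (-72.7, 50.0).
Distances from that point to each station vs reported:
  ST_02: calculated 37.2 vs reported 37.2 → residual 0.0 km
  ST_03: calculated 239.8 vs reported 239.8 → residual 0.0 km
  ST_04: calculated 339.5 vs reported 267.9 → residual 71.6 km
  ST_05: calculated 268.4 vs reported 268.4 → residual 0.0 km
ST_02, ST_03, ST_05 are mutually consistent (residuals ≈ 0); ST_04 is off by 71.6 km.

ST_04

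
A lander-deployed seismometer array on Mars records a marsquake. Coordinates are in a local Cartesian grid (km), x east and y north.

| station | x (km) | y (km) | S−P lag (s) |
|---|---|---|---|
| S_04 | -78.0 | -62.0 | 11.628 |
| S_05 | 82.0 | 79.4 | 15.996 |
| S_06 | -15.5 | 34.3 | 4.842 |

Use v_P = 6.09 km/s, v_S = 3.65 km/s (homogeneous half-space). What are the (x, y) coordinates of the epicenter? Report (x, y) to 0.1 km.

Distance from S−P lag: d = Δt · v_P v_S / (v_P − v_S) = Δt · (6.09·3.65)/(6.09−3.65) ≈ 9.1100·Δt.
So d_S_04 = 105.93, d_S_05 = 145.72, d_S_06 = 44.11 km.
Circle about each station: (x + 78.0)² + (y + 62.0)² = 105.93²; (x − 82.0)² + (y − 79.4)² = 145.72²; (x + 15.5)² + (y − 34.3)² = 44.11².
Subtracting pairs of circle equations eliminates x²+y² and gives linear equations (the radical axes):
320.0 x + 282.8 y = -6912.79
125.0 x + 192.6 y = 764.21
Solving the 2×2 system: x ≈ -58.9, y ≈ 42.2 km.

(-58.9, 42.2)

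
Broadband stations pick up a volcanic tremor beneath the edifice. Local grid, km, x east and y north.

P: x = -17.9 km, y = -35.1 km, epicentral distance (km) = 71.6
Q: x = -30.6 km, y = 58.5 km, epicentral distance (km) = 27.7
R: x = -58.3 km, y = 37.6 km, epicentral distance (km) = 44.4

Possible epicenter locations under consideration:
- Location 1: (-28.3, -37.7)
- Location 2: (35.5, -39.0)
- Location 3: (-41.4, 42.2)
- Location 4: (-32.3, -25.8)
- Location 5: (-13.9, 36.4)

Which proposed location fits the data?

Location 5

For each candidate, compare |candidate − station| to the reported distance:
Location 1: residuals P 60.9, Q 68.5, R 36.7 → max 68.5 km
Location 2: residuals P 18.1, Q 90.1, R 76.7 → max 90.1 km
Location 3: residuals P 9.2, Q 8.1, R 26.9 → max 26.9 km
Location 4: residuals P 54.5, Q 56.6, R 24.1 → max 56.6 km
Location 5: residuals P 0.0, Q 0.0, R 0.0 → max 0.0 km
Only Location 5 has all residuals ≈ 0.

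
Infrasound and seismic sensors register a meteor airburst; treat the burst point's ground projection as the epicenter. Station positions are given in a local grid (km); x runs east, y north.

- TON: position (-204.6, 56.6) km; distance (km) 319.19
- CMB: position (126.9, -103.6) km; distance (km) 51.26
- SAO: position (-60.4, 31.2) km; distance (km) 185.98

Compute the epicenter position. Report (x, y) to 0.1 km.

Circle about each station: (x + 204.6)² + (y − 56.6)² = 319.19²; (x − 126.9)² + (y + 103.6)² = 51.26²; (x + 60.4)² + (y − 31.2)² = 185.98².
Subtracting the TON equation from the CMB and SAO equations removes the quadratic terms:
663.0 x − 320.4 y = 81026.52
288.4 x − 50.8 y = 26850.58
Solving the 2×2 system: x ≈ 76.4, y ≈ -94.8 km.

x ≈ 76.4 km, y ≈ -94.8 km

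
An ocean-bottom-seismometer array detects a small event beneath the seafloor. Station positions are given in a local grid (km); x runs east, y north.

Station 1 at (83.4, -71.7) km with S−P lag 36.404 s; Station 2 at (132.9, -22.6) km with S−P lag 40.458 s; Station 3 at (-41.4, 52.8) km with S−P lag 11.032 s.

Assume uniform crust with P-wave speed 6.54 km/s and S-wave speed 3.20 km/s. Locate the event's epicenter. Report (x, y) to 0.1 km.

Distance from S−P lag: d = Δt · v_P v_S / (v_P − v_S) = Δt · (6.54·3.20)/(6.54−3.20) ≈ 6.2659·Δt.
So d_Station 1 = 228.10, d_Station 2 = 253.50, d_Station 3 = 69.13 km.
Circle about each station: (x − 83.4)² + (y + 71.7)² = 228.10²; (x − 132.9)² + (y + 22.6)² = 253.50²; (x + 41.4)² + (y − 52.8)² = 69.13².
Subtracting the Station 1 equation from the Station 2 and Station 3 equations removes the quadratic terms:
99.0 x + 98.2 y = -6155.92
-249.6 x + 249.0 y = 39656.00
Solving the 2×2 system: x ≈ -110.4, y ≈ 48.6 km.

x ≈ -110.4 km, y ≈ 48.6 km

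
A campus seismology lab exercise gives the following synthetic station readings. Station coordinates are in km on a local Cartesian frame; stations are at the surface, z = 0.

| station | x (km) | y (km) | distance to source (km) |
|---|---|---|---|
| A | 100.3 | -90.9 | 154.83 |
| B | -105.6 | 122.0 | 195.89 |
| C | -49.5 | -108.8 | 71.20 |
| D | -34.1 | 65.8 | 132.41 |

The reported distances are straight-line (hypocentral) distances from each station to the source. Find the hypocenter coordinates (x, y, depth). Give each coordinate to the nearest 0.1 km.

x ≈ -42.8 km, y ≈ -57.1 km, depth ≈ 48.5 km

Each station gives a sphere (x−x_i)² + (y−y_i)² + z² = d_i² (stations at z=0).
Subtracting the A sphere from B and C: z² cancels, leaving linear equations in x and y:
-411.8 x + 425.8 y = -6688.10
-299.6 x − 35.8 y = 14867.68
Solving: x ≈ -42.802, y ≈ -57.102 km (keep extra digits for the depth step; rounded: -42.8, -57.1).
Then from the A sphere: z² = 154.83² − (x − 100.3)² − (y + 90.9)² with x = -42.802, y = -57.102, so z ≈ 48.496 ≈ 48.5 km.
Check against D (with the unrounded solution): distance 132.41 ≈ 132.41 km. ✓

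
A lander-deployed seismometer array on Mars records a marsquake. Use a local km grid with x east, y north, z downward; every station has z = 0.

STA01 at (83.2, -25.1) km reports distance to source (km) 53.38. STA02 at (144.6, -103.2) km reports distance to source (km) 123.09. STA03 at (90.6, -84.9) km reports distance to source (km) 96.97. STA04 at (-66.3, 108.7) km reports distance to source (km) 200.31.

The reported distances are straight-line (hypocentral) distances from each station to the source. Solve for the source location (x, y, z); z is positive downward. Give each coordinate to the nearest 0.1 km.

Each station gives a sphere (x−x_i)² + (y−y_i)² + z² = d_i² (stations at z=0).
Subtracting the STA01 sphere from STA02 and STA03: z² cancels, leaving linear equations in x and y:
122.8 x − 156.2 y = 11705.43
14.8 x − 119.6 y = 1310.36
Solving: x ≈ 96.588, y ≈ 0.996 km (keep extra digits for the depth step; rounded: 96.6, 1.0).
Then from the STA01 sphere: z² = 53.38² − (x − 83.2)² − (y + 25.1)² with x = 96.588, y = 0.996, so z ≈ 44.600 ≈ 44.6 km.

x ≈ 96.6 km, y ≈ 1.0 km, depth ≈ 44.6 km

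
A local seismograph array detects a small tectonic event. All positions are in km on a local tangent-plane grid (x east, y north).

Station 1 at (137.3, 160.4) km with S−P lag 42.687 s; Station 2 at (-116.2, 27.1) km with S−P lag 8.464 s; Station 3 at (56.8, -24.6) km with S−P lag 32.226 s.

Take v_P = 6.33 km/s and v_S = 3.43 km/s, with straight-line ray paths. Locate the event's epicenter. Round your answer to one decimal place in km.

(-167.5, 64.3)

Distance from S−P lag: d = Δt · v_P v_S / (v_P − v_S) = Δt · (6.33·3.43)/(6.33−3.43) ≈ 7.4869·Δt.
So d_Station 1 = 319.59, d_Station 2 = 63.37, d_Station 3 = 241.27 km.
Circle about each station: (x − 137.3)² + (y − 160.4)² = 319.59²; (x + 116.2)² + (y − 27.1)² = 63.37²; (x − 56.8)² + (y + 24.6)² = 241.27².
Subtracting the Station 1 equation from the Station 2 and Station 3 equations removes the quadratic terms:
-507.0 x − 266.6 y = 67779.41
-161.0 x − 370.0 y = 3178.51
Solving the 2×2 system: x ≈ -167.5, y ≈ 64.3 km.
Check against Station 1 (with the unrounded x, y): √((x − 137.3)²+(y − 160.4)²) = 319.59 ≈ 319.59 km. ✓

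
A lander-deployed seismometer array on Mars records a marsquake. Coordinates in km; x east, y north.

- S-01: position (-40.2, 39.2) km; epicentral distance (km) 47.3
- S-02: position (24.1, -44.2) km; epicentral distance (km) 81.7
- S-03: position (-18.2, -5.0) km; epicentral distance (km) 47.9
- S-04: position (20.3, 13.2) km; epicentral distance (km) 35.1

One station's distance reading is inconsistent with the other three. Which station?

Solve using three stations at a time. Using S-01, S-02, S-03 (subtract circle equations pairwise → linear system) gives (x, y) ≈ (7.2, 35.9).
Distances from that point to each station vs reported:
  S-01: calculated 47.5 vs reported 47.3 → residual 0.2 km
  S-02: calculated 81.8 vs reported 81.7 → residual 0.1 km
  S-03: calculated 48.1 vs reported 47.9 → residual 0.2 km
  S-04: calculated 26.2 vs reported 35.1 → residual 8.9 km
S-01, S-02, S-03 are mutually consistent (residuals ≈ 0); S-04 is off by 8.9 km.

S-04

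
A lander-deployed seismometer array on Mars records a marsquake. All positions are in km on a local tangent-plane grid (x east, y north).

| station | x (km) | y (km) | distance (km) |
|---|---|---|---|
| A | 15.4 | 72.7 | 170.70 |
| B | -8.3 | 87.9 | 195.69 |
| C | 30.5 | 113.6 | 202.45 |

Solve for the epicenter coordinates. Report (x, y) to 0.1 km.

Circle about each station: (x − 15.4)² + (y − 72.7)² = 170.70²; (x + 8.3)² + (y − 87.9)² = 195.69²; (x − 30.5)² + (y − 113.6)² = 202.45².
Subtracting the A equation from the B and C equations removes the quadratic terms:
-47.4 x + 30.4 y = -6883.24
30.2 x + 81.8 y = -3534.75
Solving the 2×2 system: x ≈ 95.0, y ≈ -78.3 km.

(95.0, -78.3)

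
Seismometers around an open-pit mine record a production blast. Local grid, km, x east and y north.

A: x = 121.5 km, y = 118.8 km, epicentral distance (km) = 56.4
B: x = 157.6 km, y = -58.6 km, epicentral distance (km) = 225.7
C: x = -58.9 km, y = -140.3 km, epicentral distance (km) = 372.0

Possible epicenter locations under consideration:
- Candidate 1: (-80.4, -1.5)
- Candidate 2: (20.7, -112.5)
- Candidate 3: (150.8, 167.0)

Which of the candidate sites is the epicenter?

For each candidate, compare |candidate − station| to the reported distance:
Candidate 1: residuals A 178.6, B 19.1, C 231.5 → max 231.5 km
Candidate 2: residuals A 195.9, B 78.6, C 287.7 → max 287.7 km
Candidate 3: residuals A 0.0, B 0.0, C 0.0 → max 0.0 km
Only Candidate 3 has all residuals ≈ 0.

Candidate 3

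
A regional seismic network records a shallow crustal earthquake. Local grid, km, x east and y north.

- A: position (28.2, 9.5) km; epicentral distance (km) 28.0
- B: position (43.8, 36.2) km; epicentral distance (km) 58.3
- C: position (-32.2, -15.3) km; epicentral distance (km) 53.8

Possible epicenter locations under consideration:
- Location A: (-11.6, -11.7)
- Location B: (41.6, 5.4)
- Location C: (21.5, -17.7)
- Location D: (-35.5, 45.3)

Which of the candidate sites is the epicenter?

For each candidate, compare |candidate − station| to the reported distance:
Location A: residuals A 17.1, B 14.9, C 32.9 → max 32.9 km
Location B: residuals A 14.0, B 27.4, C 22.8 → max 27.4 km
Location C: residuals A 0.0, B 0.0, C 0.0 → max 0.0 km
Location D: residuals A 45.1, B 21.5, C 6.9 → max 45.1 km
Only Location C has all residuals ≈ 0.

Location C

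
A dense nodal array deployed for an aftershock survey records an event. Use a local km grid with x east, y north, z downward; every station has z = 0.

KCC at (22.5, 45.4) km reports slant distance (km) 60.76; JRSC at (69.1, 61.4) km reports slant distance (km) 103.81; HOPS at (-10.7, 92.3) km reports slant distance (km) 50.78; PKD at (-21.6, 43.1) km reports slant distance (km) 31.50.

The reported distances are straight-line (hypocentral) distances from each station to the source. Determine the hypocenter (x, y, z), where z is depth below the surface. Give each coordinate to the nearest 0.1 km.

Each station gives a sphere (x−x_i)² + (y−y_i)² + z² = d_i² (stations at z=0).
Subtracting the KCC sphere from JRSC and HOPS: z² cancels, leaving linear equations in x and y:
93.2 x + 32.0 y = -1107.38
-66.4 x + 93.8 y = 7179.54
Solving: x ≈ -30.700, y ≈ 54.809 km (keep extra digits for the depth step; rounded: -30.7, 54.8).
Then from the KCC sphere: z² = 60.76² − (x − 22.5)² − (y − 45.4)² with x = -30.700, y = 54.809, so z ≈ 27.803 ≈ 27.8 km.

x ≈ -30.7 km, y ≈ 54.8 km, depth ≈ 27.8 km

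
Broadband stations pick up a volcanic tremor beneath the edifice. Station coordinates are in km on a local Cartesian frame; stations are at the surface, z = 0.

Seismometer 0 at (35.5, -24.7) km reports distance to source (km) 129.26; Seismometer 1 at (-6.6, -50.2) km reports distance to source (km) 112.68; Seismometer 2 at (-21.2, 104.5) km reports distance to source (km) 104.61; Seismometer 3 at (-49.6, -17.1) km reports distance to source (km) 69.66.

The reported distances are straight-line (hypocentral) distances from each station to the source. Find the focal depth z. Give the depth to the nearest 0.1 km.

Each station gives a sphere (x−x_i)² + (y−y_i)² + z² = d_i² (stations at z=0).
Subtracting the Seismometer 0 sphere from Seismometer 1 and Seismometer 2: z² cancels, leaving linear equations in x and y:
-84.2 x − 51.0 y = 4704.63
-113.4 x + 258.4 y = 15264.25
Solving: x ≈ -72.407, y ≈ 27.296 km (keep extra digits for the depth step; rounded: -72.4, 27.3).
Then from the Seismometer 0 sphere: z² = 129.26² − (x − 35.5)² − (y + 24.7)² with x = -72.407, y = 27.296, so z ≈ 48.586 ≈ 48.6 km.
Check against Seismometer 3 (with the unrounded solution): distance 69.65 ≈ 69.66 km. ✓

48.6 km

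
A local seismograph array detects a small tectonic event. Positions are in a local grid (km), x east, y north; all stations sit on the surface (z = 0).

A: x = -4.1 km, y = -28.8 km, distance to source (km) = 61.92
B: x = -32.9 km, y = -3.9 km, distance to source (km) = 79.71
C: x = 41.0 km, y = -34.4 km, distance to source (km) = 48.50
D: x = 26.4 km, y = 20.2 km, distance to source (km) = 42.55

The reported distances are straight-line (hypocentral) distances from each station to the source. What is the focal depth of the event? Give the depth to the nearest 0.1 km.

Each station gives a sphere (x−x_i)² + (y−y_i)² + z² = d_i² (stations at z=0).
Subtracting the A sphere from B and C: z² cancels, leaving linear equations in x and y:
-57.6 x + 49.8 y = -2268.23
90.2 x − 11.2 y = 3499.95
Solving: x ≈ 38.705, y ≈ -0.779 km (keep extra digits for the depth step; rounded: 38.7, -0.8).
Then from the A sphere: z² = 61.92² − (x + 4.1)² − (y + 28.8)² with x = 38.705, y = -0.779, so z ≈ 34.880 ≈ 34.9 km.

34.9 km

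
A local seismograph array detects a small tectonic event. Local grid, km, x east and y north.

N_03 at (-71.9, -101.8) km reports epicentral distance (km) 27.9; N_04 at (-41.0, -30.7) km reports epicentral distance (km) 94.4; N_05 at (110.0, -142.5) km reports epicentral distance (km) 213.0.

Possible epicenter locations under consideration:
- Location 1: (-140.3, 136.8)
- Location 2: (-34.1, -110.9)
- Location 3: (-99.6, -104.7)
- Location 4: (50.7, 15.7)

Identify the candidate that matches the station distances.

For each candidate, compare |candidate − station| to the reported distance:
Location 1: residuals N_03 220.3, N_04 100.3, N_05 162.0 → max 220.3 km
Location 2: residuals N_03 11.0, N_04 13.9, N_05 65.5 → max 65.5 km
Location 3: residuals N_03 0.0, N_04 0.0, N_05 0.0 → max 0.0 km
Location 4: residuals N_03 141.9, N_04 8.4, N_05 44.1 → max 141.9 km
Only Location 3 has all residuals ≈ 0.

Location 3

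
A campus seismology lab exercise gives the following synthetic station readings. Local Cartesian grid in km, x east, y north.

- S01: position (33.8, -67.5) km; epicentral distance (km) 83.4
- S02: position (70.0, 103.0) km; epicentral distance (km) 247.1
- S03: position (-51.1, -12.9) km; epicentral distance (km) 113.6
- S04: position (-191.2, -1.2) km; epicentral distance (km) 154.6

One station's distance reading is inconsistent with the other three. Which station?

S04

Solve using three stations at a time. Using S01, S02, S03 (subtract circle equations pairwise → linear system) gives (x, y) ≈ (-27.5, -124.0).
Distances from that point to each station vs reported:
  S01: calculated 83.4 vs reported 83.4 → residual 0.0 km
  S02: calculated 247.1 vs reported 247.1 → residual 0.0 km
  S03: calculated 113.6 vs reported 113.6 → residual 0.0 km
  S04: calculated 204.6 vs reported 154.6 → residual 50.0 km
S01, S02, S03 are mutually consistent (residuals ≈ 0); S04 is off by 50.0 km.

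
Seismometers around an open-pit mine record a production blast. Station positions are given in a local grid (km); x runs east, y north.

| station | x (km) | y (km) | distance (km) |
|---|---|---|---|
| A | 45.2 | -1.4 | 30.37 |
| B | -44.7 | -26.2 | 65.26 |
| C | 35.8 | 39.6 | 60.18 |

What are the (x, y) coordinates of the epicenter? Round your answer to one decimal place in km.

Circle about each station: (x − 45.2)² + (y + 1.4)² = 30.37²; (x + 44.7)² + (y + 26.2)² = 65.26²; (x − 35.8)² + (y − 39.6)² = 60.18².
Subtracting pairs of circle equations eliminates x²+y² and gives linear equations (the radical axes):
-179.8 x − 49.6 y = -2697.00
-18.8 x + 82.0 y = -1894.50
Solving the 2×2 system: x ≈ 20.1, y ≈ -18.5 km.
Check against A (with the unrounded x, y): √((x − 45.2)²+(y + 1.4)²) = 30.37 ≈ 30.37 km. ✓

x ≈ 20.1 km, y ≈ -18.5 km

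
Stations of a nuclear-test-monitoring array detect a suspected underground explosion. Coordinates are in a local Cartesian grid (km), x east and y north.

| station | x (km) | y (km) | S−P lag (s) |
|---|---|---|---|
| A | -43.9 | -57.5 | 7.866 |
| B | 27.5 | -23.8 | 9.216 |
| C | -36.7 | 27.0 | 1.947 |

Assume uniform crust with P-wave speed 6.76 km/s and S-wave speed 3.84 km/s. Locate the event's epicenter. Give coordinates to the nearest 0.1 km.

Distance from S−P lag: d = Δt · v_P v_S / (v_P − v_S) = Δt · (6.76·3.84)/(6.76−3.84) ≈ 8.8899·Δt.
So d_A = 69.93, d_B = 81.93, d_C = 17.31 km.
Circle about each station: (x + 43.9)² + (y + 57.5)² = 69.93²; (x − 27.5)² + (y + 23.8)² = 81.93²; (x + 36.7)² + (y − 27.0)² = 17.31².
Subtracting the A equation from the B and C equations removes the quadratic terms:
142.8 x + 67.4 y = -5733.09
14.4 x + 169.0 y = 1433.00
Solving the 2×2 system: x ≈ -46.0, y ≈ 12.4 km.

-46.0 km east, 12.4 km north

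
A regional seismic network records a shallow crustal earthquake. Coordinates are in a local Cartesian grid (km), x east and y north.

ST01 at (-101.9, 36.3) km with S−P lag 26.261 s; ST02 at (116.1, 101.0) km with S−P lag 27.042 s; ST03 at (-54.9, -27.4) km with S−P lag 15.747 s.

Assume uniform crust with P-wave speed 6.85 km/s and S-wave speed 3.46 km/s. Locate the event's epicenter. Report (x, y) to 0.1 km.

44.8 km east, -74.1 km north

Distance from S−P lag: d = Δt · v_P v_S / (v_P − v_S) = Δt · (6.85·3.46)/(6.85−3.46) ≈ 6.9914·Δt.
So d_ST01 = 183.60, d_ST02 = 189.06, d_ST03 = 110.09 km.
Circle about each station: (x + 101.9)² + (y − 36.3)² = 183.60²; (x − 116.1)² + (y − 101.0)² = 189.06²; (x + 54.9)² + (y + 27.4)² = 110.09².
Subtracting pairs of circle equations eliminates x²+y² and gives linear equations (the radical axes):
436.0 x + 129.4 y = 9944.19
94.0 x − 127.4 y = 13652.62
Solving the 2×2 system: x ≈ 44.8, y ≈ -74.1 km.
Check against ST01 (with the unrounded x, y): √((x + 101.9)²+(y − 36.3)²) = 183.61 ≈ 183.60 km. ✓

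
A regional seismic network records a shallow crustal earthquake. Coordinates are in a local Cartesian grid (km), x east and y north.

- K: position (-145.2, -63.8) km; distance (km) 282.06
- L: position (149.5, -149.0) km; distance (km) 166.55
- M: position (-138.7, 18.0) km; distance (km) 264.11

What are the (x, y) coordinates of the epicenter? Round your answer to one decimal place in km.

Circle about each station: (x + 145.2)² + (y + 63.8)² = 282.06²; (x − 149.5)² + (y + 149.0)² = 166.55²; (x + 138.7)² + (y − 18.0)² = 264.11².
Subtracting the K equation from the L and M equations removes the quadratic terms:
589.4 x − 170.4 y = 71216.71
13.0 x + 163.6 y = 4211.96
Solving the 2×2 system: x ≈ 125.4, y ≈ 15.8 km.
Check against K (with the unrounded x, y): √((x + 145.2)²+(y + 63.8)²) = 282.05 ≈ 282.06 km. ✓

(125.4, 15.8)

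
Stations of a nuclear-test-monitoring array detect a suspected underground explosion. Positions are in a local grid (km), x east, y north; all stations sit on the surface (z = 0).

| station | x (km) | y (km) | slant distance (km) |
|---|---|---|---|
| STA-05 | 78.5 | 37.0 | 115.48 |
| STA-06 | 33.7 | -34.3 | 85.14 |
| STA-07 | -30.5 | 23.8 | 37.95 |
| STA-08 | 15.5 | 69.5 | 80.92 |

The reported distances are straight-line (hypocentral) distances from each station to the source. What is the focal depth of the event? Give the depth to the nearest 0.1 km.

Each station gives a sphere (x−x_i)² + (y−y_i)² + z² = d_i² (stations at z=0).
Subtracting the STA-05 sphere from STA-06 and STA-07: z² cancels, leaving linear equations in x and y:
-89.6 x − 142.6 y = 867.74
-218.0 x − 26.4 y = 5860.87
Solving: x ≈ -28.301, y ≈ 11.697 km (keep extra digits for the depth step; rounded: -28.3, 11.7).
Then from the STA-05 sphere: z² = 115.48² − (x − 78.5)² − (y − 37.0)² with x = -28.301, y = 11.697, so z ≈ 35.902 ≈ 35.9 km.

z ≈ 35.9 km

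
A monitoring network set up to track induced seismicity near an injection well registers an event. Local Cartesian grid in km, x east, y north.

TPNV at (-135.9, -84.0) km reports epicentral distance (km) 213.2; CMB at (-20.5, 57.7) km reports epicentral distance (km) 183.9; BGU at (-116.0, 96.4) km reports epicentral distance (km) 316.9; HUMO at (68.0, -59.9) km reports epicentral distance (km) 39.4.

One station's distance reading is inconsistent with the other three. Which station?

Solve using three stations at a time. Using TPNV, CMB, HUMO (subtract circle equations pairwise → linear system) gives (x, y) ≈ (76.8, -98.3).
Distances from that point to each station vs reported:
  TPNV: calculated 213.2 vs reported 213.2 → residual 0.0 km
  CMB: calculated 183.9 vs reported 183.9 → residual 0.0 km
  BGU: calculated 274.1 vs reported 316.9 → residual 42.8 km
  HUMO: calculated 39.4 vs reported 39.4 → residual 0.0 km
TPNV, CMB, HUMO are mutually consistent (residuals ≈ 0); BGU is off by 42.8 km.

BGU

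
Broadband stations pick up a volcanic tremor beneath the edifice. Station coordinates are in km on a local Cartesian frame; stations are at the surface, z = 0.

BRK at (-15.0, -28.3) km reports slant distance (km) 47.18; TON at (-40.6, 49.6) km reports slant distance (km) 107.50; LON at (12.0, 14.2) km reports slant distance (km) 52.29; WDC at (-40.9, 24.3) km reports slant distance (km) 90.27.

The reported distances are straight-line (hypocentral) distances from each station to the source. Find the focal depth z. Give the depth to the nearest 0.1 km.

Each station gives a sphere (x−x_i)² + (y−y_i)² + z² = d_i² (stations at z=0).
Subtracting the BRK sphere from TON and LON: z² cancels, leaving linear equations in x and y:
-51.2 x + 155.8 y = -6247.67
54.0 x + 85.0 y = -1188.54
Solving: x ≈ 27.095, y ≈ -31.196 km (keep extra digits for the depth step; rounded: 27.1, -31.2).
Then from the BRK sphere: z² = 47.18² − (x + 15.0)² − (y + 28.3)² with x = 27.095, y = -31.196, so z ≈ 21.109 ≈ 21.1 km.

depth ≈ 21.1 km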